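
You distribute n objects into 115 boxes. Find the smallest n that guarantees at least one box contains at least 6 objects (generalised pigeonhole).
n = (6 − 1)·115 + 1 = 576

By the generalised pigeonhole principle, to guarantee some box contains ≥ r objects we need more than (r − 1) · k objects total. Threshold: n = (r − 1) · k + 1. With r = 6 and k = 115: n = 5 · 115 + 1 = 575 + 1 = 576. For n = 575 = 5 · 115, we can put exactly 5 objects in every box, avoiding 6 in any single one — so 576 is tight.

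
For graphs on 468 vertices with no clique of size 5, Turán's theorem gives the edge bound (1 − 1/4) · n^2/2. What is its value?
Turán density bound = (3/4) · 468^2/2 = 82134

Turán's theorem: ex(n, K_{r+1}) is achieved by the complete r-partite Turán graph T(n, r) with parts as balanced as possible, and is at most (1 − 1/r) · n^2/2. For r = 4, n = 468: the density bound is (3/4) · 219024/2 = 82134. Since 4 ∣ 468, the Turán graph T(468, 4) has parts of equal size 117, and its edge count e(T(468, 4)) = 82134 attains the density bound exactly.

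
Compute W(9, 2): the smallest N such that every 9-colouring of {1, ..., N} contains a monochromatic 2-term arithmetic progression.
W(9, 2) = 9 + 1 = 10

A 2-term AP is any pair of integers, so a monochromatic 2-AP exists iff some colour is used at least twice. With 9 colours, the colouring i ↦ i on {1, ..., 9} uses each colour once, avoiding any monochromatic pair, so W(9, 2) > 9. For {1, ..., 10}, pigeonhole forces two integers of the same colour, which form a monochromatic 2-AP. Hence W(9, 2) = 10.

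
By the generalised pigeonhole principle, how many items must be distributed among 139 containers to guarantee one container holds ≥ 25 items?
n = (25 − 1)·139 + 1 = 3337

By the generalised pigeonhole principle, to guarantee some box contains ≥ r objects we need more than (r − 1) · k objects total. Threshold: n = (r − 1) · k + 1. With r = 25 and k = 139: n = 24 · 139 + 1 = 3336 + 1 = 3337. For n = 3336 = 24 · 139, we can put exactly 24 objects in every box, avoiding 25 in any single one — so 3337 is tight.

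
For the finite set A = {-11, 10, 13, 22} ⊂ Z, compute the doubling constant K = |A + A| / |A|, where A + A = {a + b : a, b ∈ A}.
K = |A + A| / |A| = 10/4 = 5/2

Enumerate A + A = {a + b : a, b ∈ A}. With |A| = 4, there are |A|^2 = 16 ordered sum pairs; collecting distinct values, A + A = {-22, -1, 2, 11, 20, 23, 26, 32, 35, 44}, so |A + A| = 10. Thus K = 10/4 = 5/2. For comparison, the minimum possible |A + A| over all 4-element sets is 2·4 − 1 = 7 (so min K = 7/4), attained only by arithmetic progressions.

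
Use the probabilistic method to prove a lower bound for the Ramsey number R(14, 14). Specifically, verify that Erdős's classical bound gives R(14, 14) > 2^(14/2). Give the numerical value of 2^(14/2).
2^(14/2) = 128; so R(14, 14) > 128

Colour each edge of K_n uniformly at random with red/blue. The expected number of monochromatic K_14 is C(n, 14) · 2 · 2^(−C(14,2)). If C(n, 14) · 2^(1 − C(14,2)) < 1, then with positive probability no monochromatic K_14 exists, so R(14, 14) > n. The standard estimate C(n, 14) ≤ n^14/14! shows this inequality holds whenever n ≤ 2^(14/2) (since 14! · 2^(C(14,2) − 1) > 2^(14^2/2) ≥ n^14). Hence R(14, 14) > 2^(14/2) = 128.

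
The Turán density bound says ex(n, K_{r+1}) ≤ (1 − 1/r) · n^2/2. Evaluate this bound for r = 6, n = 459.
Turán density bound = (5/6) · 459^2/2 = 351135/4 ≈ 87783.75

Turán's theorem: ex(n, K_{r+1}) is achieved by the complete r-partite Turán graph T(n, r) with parts as balanced as possible, and is at most (1 − 1/r) · n^2/2. For r = 6, n = 459: the density bound is (5/6) · 210681/2 = 351135/4 ≈ 87783.75. The integer-valued extremum is e(T(459, 6)) = 87783, which is strictly less than the density bound 351135/4 since 6 ∤ 459 (the parts of T(459, 6) cannot all be equal).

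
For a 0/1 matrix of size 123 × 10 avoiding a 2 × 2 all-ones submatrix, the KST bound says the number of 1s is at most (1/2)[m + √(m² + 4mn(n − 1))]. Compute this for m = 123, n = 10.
z(123, 10; 2, 2) ≤ (1/2)[123 + √(123² + 4·123·10·9)] = (1/2)[123 + √59409] = 183.3698

Kővári–Sós–Turán: let r_1, ..., r_123 be the row sums and z = Σ r_i the total number of 1s. Each pair of columns can share at most one row with both entries 1 (else a 2×2 all-ones block appears), so Σ_i C(r_i, 2) ≤ C(10, 2) = 45. By convexity Σ_i C(r_i, 2) ≥ 123·C(z/123, 2) = z(z − 123)/(2·123), giving z² − 123z − 123·10·9 ≤ 0 and hence z ≤ (1/2)[123 + √(15129 + 4·11070)] = (1/2)[123 + √59409] ≈ (1/2)(123 + 243.7396) = 183.3698.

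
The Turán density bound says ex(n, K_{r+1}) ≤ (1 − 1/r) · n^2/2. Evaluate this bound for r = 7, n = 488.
Turán density bound = (6/7) · 488^2/2 = 714432/7 ≈ 102061.7143

Turán's theorem: ex(n, K_{r+1}) is achieved by the complete r-partite Turán graph T(n, r) with parts as balanced as possible, and is at most (1 − 1/r) · n^2/2. For r = 7, n = 488: the density bound is (6/7) · 238144/2 = 714432/7 ≈ 102061.7143. The integer-valued extremum is e(T(488, 7)) = 102061, which is strictly less than the density bound 714432/7 since 7 ∤ 488 (the parts of T(488, 7) cannot all be equal).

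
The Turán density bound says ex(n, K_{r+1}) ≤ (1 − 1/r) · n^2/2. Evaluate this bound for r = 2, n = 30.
Turán density bound = (1/2) · 30^2/2 = 225

Turán's theorem: ex(n, K_{r+1}) is achieved by the complete r-partite Turán graph T(n, r) with parts as balanced as possible, and is at most (1 − 1/r) · n^2/2. For r = 2, n = 30: the density bound is (1/2) · 900/2 = 225. Since 2 ∣ 30, the Turán graph T(30, 2) has parts of equal size 15, and its edge count e(T(30, 2)) = 225 attains the density bound exactly.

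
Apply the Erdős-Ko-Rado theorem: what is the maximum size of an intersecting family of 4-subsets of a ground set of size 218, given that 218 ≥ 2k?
max |F| = C(217, 3) = 1679580

Erdős-Ko-Rado (1961): when n ≥ 2k, max |F| = C(n−1, k−1). The bound is attained by the star {A : i ∈ A} for any fixed i ∈ [n]. Here C(218−1, 4−1) = C(217, 3) = 1679580.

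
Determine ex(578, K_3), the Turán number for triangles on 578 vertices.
ex(578, K_3) = ⌊578^2/4⌋ = 83521

Mantel (1907): a triangle-free graph on n vertices has at most ⌊n^2/4⌋ edges, with equality for the complete bipartite graph K_{⌊n/2⌋, ⌈n/2⌉}. For n = 578: ⌊578^2/4⌋ = ⌊334084/4⌋ = 83521. The extremal graph is K_{289, 289}, which has 289·289 = 83521 edges.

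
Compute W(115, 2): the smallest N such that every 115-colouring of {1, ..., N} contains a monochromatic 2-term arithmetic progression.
W(115, 2) = 115 + 1 = 116

A 2-term AP is any pair of integers, so a monochromatic 2-AP exists iff some colour is used at least twice. With 115 colours, the colouring i ↦ i on {1, ..., 115} uses each colour once, avoiding any monochromatic pair, so W(115, 2) > 115. For {1, ..., 116}, pigeonhole forces two integers of the same colour, which form a monochromatic 2-AP. Hence W(115, 2) = 116.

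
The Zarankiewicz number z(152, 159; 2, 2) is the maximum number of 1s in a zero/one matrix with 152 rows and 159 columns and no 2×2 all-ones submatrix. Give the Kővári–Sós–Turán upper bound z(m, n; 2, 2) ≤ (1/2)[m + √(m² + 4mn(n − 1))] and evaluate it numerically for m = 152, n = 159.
z(152, 159; 2, 2) ≤ (1/2)[152 + √(152² + 4·152·159·158)] = (1/2)[152 + √15297280] = 2031.5869

Kővári–Sós–Turán: let r_1, ..., r_152 be the row sums and z = Σ r_i the total number of 1s. Each pair of columns can share at most one row with both entries 1 (else a 2×2 all-ones block appears), so Σ_i C(r_i, 2) ≤ C(159, 2) = 12561. By convexity Σ_i C(r_i, 2) ≥ 152·C(z/152, 2) = z(z − 152)/(2·152), giving z² − 152z − 152·159·158 ≤ 0 and hence z ≤ (1/2)[152 + √(23104 + 4·3818544)] = (1/2)[152 + √15297280] ≈ (1/2)(152 + 3911.1737) = 2031.5869.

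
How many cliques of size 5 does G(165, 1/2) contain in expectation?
E[# K_5] = C(165, 5) · (1/2)^C(5, 2) = 958683033 / 2^10 ≈ 936213.899414

For each 5-subset S of vertices (there are C(165, 5) = 958683033 such S), let X_S = 1 if S induces a K_5 (all C(5, 2) = 10 edges present). Then P(X_S = 1) = (1/2)^10 = 1/1024. By linearity of expectation, E[# K_5] = C(165, 5) · (1/2)^10 = 958683033 / 1024 ≈ 936213.899414.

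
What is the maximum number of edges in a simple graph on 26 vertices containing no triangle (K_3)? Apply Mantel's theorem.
ex(26, K_3) = ⌊26^2/4⌋ = 169

Mantel (1907): a triangle-free graph on n vertices has at most ⌊n^2/4⌋ edges, with equality for the complete bipartite graph K_{⌊n/2⌋, ⌈n/2⌉}. For n = 26: ⌊26^2/4⌋ = ⌊676/4⌋ = 169. The extremal graph is K_{13, 13}, which has 13·13 = 169 edges.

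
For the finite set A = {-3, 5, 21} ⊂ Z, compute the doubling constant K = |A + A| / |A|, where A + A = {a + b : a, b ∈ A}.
K = |A + A| / |A| = 6/3 = 2

Enumerate A + A = {a + b : a, b ∈ A}. With |A| = 3, there are |A|^2 = 9 ordered sum pairs; collecting distinct values, A + A = {-6, 2, 10, 18, 26, 42}, so |A + A| = 6. Thus K = 6/3 = 2. For comparison, the minimum possible |A + A| over all 3-element sets is 2·3 − 1 = 5 (so min K = 5/3), attained only by arithmetic progressions.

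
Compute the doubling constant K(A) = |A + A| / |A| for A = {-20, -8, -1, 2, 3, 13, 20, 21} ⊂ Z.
K = |A + A| / |A| = 32/8 = 4

Enumerate A + A = {a + b : a, b ∈ A}. With |A| = 8, there are |A|^2 = 64 ordered sum pairs; collecting distinct values, A + A = {-40, -28, -21, -18, -17, -16, -9, -7, -6, -5, -2, 0, 1, 2, 4, 5, 6, 12, 13, 15, 16, 19, 20, 22, 23, 24, 26, 33, 34, 40, 41, 42}, so |A + A| = 32. Thus K = 32/8 = 4. For comparison, the minimum possible |A + A| over all 8-element sets is 2·8 − 1 = 15 (so min K = 15/8), attained only by arithmetic progressions.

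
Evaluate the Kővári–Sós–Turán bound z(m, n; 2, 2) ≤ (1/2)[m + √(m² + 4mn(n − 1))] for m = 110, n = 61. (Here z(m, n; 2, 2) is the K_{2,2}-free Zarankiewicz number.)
z(110, 61; 2, 2) ≤ (1/2)[110 + √(110² + 4·110·61·60)] = (1/2)[110 + √1622500] = 691.887

Kővári–Sós–Turán: let r_1, ..., r_110 be the row sums and z = Σ r_i the total number of 1s. Each pair of columns can share at most one row with both entries 1 (else a 2×2 all-ones block appears), so Σ_i C(r_i, 2) ≤ C(61, 2) = 1830. By convexity Σ_i C(r_i, 2) ≥ 110·C(z/110, 2) = z(z − 110)/(2·110), giving z² − 110z − 110·61·60 ≤ 0 and hence z ≤ (1/2)[110 + √(12100 + 4·402600)] = (1/2)[110 + √1622500] ≈ (1/2)(110 + 1273.7739) = 691.887.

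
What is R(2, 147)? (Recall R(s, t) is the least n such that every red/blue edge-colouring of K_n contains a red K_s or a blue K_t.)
R(2, 147) = 147

R(2, k) = k for all k ≥ 2: in a 2-colouring of K_k, either some edge is red (a red K_2) or all edges are blue (a blue K_k). And K_{146} coloured all-blue has no blue K_147, so R(2, 147) > 146. Hence R(2, 147) = 147.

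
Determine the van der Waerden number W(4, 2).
W(4, 2) = 4 + 1 = 5

A 2-term AP is any pair of integers, so a monochromatic 2-AP exists iff some colour is used at least twice. With 4 colours, the colouring i ↦ i on {1, ..., 4} uses each colour once, avoiding any monochromatic pair, so W(4, 2) > 4. For {1, ..., 5}, pigeonhole forces two integers of the same colour, which form a monochromatic 2-AP. Hence W(4, 2) = 5.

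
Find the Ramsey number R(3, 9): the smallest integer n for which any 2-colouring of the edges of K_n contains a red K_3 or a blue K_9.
R(3, 9) = 36

Lower bound: an explicit 2-colouring of K_{35} (typically a Paley-type or other structured construction) avoids a red K_3 and a blue K_9, showing R(3, 9) > 35.
Upper bound: the simple Erdős–Szekeres recurrence only gives R(3, 9) ≤ 37; the tight bound R(3, 9) ≤ 36 requires a sharper case analysis (or computer search) of 2-colourings of K_{36}.
Hence R(3, 9) = 36.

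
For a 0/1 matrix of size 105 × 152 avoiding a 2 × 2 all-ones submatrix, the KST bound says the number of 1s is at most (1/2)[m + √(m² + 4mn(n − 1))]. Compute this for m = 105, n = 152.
z(105, 152; 2, 2) ≤ (1/2)[105 + √(105² + 4·105·152·151)] = (1/2)[105 + √9650865] = 1605.7921

Kővári–Sós–Turán: let r_1, ..., r_105 be the row sums and z = Σ r_i the total number of 1s. Each pair of columns can share at most one row with both entries 1 (else a 2×2 all-ones block appears), so Σ_i C(r_i, 2) ≤ C(152, 2) = 11476. By convexity Σ_i C(r_i, 2) ≥ 105·C(z/105, 2) = z(z − 105)/(2·105), giving z² − 105z − 105·152·151 ≤ 0 and hence z ≤ (1/2)[105 + √(11025 + 4·2409960)] = (1/2)[105 + √9650865] ≈ (1/2)(105 + 3106.5841) = 1605.7921.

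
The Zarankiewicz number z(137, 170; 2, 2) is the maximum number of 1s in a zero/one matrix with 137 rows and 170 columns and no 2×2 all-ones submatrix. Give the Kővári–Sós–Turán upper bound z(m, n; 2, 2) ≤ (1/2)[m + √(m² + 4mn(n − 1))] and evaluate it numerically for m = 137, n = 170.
z(137, 170; 2, 2) ≤ (1/2)[137 + √(137² + 4·137·170·169)] = (1/2)[137 + √15762809] = 2053.6202

Kővári–Sós–Turán: let r_1, ..., r_137 be the row sums and z = Σ r_i the total number of 1s. Each pair of columns can share at most one row with both entries 1 (else a 2×2 all-ones block appears), so Σ_i C(r_i, 2) ≤ C(170, 2) = 14365. By convexity Σ_i C(r_i, 2) ≥ 137·C(z/137, 2) = z(z − 137)/(2·137), giving z² − 137z − 137·170·169 ≤ 0 and hence z ≤ (1/2)[137 + √(18769 + 4·3936010)] = (1/2)[137 + √15762809] ≈ (1/2)(137 + 3970.2404) = 2053.6202.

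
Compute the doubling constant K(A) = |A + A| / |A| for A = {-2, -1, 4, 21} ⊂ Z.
K = |A + A| / |A| = 10/4 = 5/2

Enumerate A + A = {a + b : a, b ∈ A}. With |A| = 4, there are |A|^2 = 16 ordered sum pairs; collecting distinct values, A + A = {-4, -3, -2, 2, 3, 8, 19, 20, 25, 42}, so |A + A| = 10. Thus K = 10/4 = 5/2. For comparison, the minimum possible |A + A| over all 4-element sets is 2·4 − 1 = 7 (so min K = 7/4), attained only by arithmetic progressions.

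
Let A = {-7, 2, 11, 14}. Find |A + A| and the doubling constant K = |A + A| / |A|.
K = |A + A| / |A| = 9/4

Enumerate A + A = {a + b : a, b ∈ A}. With |A| = 4, there are |A|^2 = 16 ordered sum pairs; collecting distinct values, A + A = {-14, -5, 4, 7, 13, 16, 22, 25, 28}, so |A + A| = 9. Thus K = 9/4. For comparison, the minimum possible |A + A| over all 4-element sets is 2·4 − 1 = 7 (so min K = 7/4), attained only by arithmetic progressions.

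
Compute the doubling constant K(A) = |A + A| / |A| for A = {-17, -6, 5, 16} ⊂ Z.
K = |A + A| / |A| = 7/4

Enumerate A + A = {a + b : a, b ∈ A}. With |A| = 4, there are |A|^2 = 16 ordered sum pairs; collecting distinct values, A + A = {-34, -23, -12, -1, 10, 21, 32}, so |A + A| = 7. Thus K = 7/4. Here |A + A| = 2|A| − 1 = 7, the minimum possible — so K = 7/4 is minimal, which holds iff A is an arithmetic progression.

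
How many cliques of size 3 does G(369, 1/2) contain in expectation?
E[# K_3] = C(369, 3) · (1/2)^C(3, 2) = 8305944 / 2^3 = 1038243

For each 3-subset S of vertices (there are C(369, 3) = 8305944 such S), let X_S = 1 if S induces a K_3 (all C(3, 2) = 3 edges present). Then P(X_S = 1) = (1/2)^3 = 1/8. By linearity of expectation, E[# K_3] = C(369, 3) · (1/2)^3 = 8305944 / 8 = 1038243.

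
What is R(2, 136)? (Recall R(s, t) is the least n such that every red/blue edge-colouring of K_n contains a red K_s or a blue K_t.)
R(2, 136) = 136

R(2, k) = k for all k ≥ 2: in a 2-colouring of K_k, either some edge is red (a red K_2) or all edges are blue (a blue K_k). And K_{135} coloured all-blue has no blue K_136, so R(2, 136) > 135. Hence R(2, 136) = 136.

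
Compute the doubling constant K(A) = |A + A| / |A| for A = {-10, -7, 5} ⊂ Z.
K = |A + A| / |A| = 6/3 = 2

Enumerate A + A = {a + b : a, b ∈ A}. With |A| = 3, there are |A|^2 = 9 ordered sum pairs; collecting distinct values, A + A = {-20, -17, -14, -5, -2, 10}, so |A + A| = 6. Thus K = 6/3 = 2. For comparison, the minimum possible |A + A| over all 3-element sets is 2·3 − 1 = 5 (so min K = 5/3), attained only by arithmetic progressions.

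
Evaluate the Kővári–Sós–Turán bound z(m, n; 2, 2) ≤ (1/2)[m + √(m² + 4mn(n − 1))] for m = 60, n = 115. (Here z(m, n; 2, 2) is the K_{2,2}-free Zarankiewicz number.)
z(60, 115; 2, 2) ≤ (1/2)[60 + √(60² + 4·60·115·114)] = (1/2)[60 + √3150000] = 917.412

Kővári–Sós–Turán: let r_1, ..., r_60 be the row sums and z = Σ r_i the total number of 1s. Each pair of columns can share at most one row with both entries 1 (else a 2×2 all-ones block appears), so Σ_i C(r_i, 2) ≤ C(115, 2) = 6555. By convexity Σ_i C(r_i, 2) ≥ 60·C(z/60, 2) = z(z − 60)/(2·60), giving z² − 60z − 60·115·114 ≤ 0 and hence z ≤ (1/2)[60 + √(3600 + 4·786600)] = (1/2)[60 + √3150000] ≈ (1/2)(60 + 1774.8239) = 917.412.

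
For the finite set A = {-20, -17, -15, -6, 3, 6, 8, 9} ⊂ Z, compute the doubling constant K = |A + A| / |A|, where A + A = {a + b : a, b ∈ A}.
K = |A + A| / |A| = 30/8 = 15/4

Enumerate A + A = {a + b : a, b ∈ A}. With |A| = 8, there are |A|^2 = 64 ordered sum pairs; collecting distinct values, A + A = {-40, -37, -35, -34, -32, -30, -26, -23, -21, -17, -14, -12, -11, -9, -8, -7, -6, -3, 0, 2, 3, 6, 9, 11, 12, 14, 15, 16, 17, 18}, so |A + A| = 30. Thus K = 30/8 = 15/4. For comparison, the minimum possible |A + A| over all 8-element sets is 2·8 − 1 = 15 (so min K = 15/8), attained only by arithmetic progressions.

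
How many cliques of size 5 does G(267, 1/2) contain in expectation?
E[# K_5] = C(267, 5) · (1/2)^C(5, 2) = 10889732238 / 2^10 = 5444866119/512 ≈ 10634504.138672

For each 5-subset S of vertices (there are C(267, 5) = 10889732238 such S), let X_S = 1 if S induces a K_5 (all C(5, 2) = 10 edges present). Then P(X_S = 1) = (1/2)^10 = 1/1024. By linearity of expectation, E[# K_5] = C(267, 5) · (1/2)^10 = 10889732238 / 1024 = 5444866119/512 ≈ 10634504.138672.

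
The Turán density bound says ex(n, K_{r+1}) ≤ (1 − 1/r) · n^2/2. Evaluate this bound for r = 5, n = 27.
Turán density bound = (4/5) · 27^2/2 = 1458/5 ≈ 291.6

Turán's theorem: ex(n, K_{r+1}) is achieved by the complete r-partite Turán graph T(n, r) with parts as balanced as possible, and is at most (1 − 1/r) · n^2/2. For r = 5, n = 27: the density bound is (4/5) · 729/2 = 1458/5 ≈ 291.6. The integer-valued extremum is e(T(27, 5)) = 291, which is strictly less than the density bound 1458/5 since 5 ∤ 27 (the parts of T(27, 5) cannot all be equal).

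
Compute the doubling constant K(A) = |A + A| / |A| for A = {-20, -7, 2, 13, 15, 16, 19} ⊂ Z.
K = |A + A| / |A| = 26/7

Enumerate A + A = {a + b : a, b ∈ A}. With |A| = 7, there are |A|^2 = 49 ordered sum pairs; collecting distinct values, A + A = {-40, -27, -18, -14, -7, -5, -4, -1, 4, 6, 8, 9, 12, 15, 17, 18, 21, 26, 28, 29, 30, 31, 32, 34, 35, 38}, so |A + A| = 26. Thus K = 26/7. For comparison, the minimum possible |A + A| over all 7-element sets is 2·7 − 1 = 13 (so min K = 13/7), attained only by arithmetic progressions.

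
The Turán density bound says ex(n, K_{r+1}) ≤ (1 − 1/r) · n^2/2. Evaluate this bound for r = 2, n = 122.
Turán density bound = (1/2) · 122^2/2 = 3721

Turán's theorem: ex(n, K_{r+1}) is achieved by the complete r-partite Turán graph T(n, r) with parts as balanced as possible, and is at most (1 − 1/r) · n^2/2. For r = 2, n = 122: the density bound is (1/2) · 14884/2 = 3721. Since 2 ∣ 122, the Turán graph T(122, 2) has parts of equal size 61, and its edge count e(T(122, 2)) = 3721 attains the density bound exactly.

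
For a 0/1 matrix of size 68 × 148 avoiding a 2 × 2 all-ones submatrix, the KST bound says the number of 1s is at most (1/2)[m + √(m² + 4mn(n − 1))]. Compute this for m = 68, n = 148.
z(68, 148; 2, 2) ≤ (1/2)[68 + √(68² + 4·68·148·147)] = (1/2)[68 + √5922256] = 1250.7843

Kővári–Sós–Turán: let r_1, ..., r_68 be the row sums and z = Σ r_i the total number of 1s. Each pair of columns can share at most one row with both entries 1 (else a 2×2 all-ones block appears), so Σ_i C(r_i, 2) ≤ C(148, 2) = 10878. By convexity Σ_i C(r_i, 2) ≥ 68·C(z/68, 2) = z(z − 68)/(2·68), giving z² − 68z − 68·148·147 ≤ 0 and hence z ≤ (1/2)[68 + √(4624 + 4·1479408)] = (1/2)[68 + √5922256] ≈ (1/2)(68 + 2433.5686) = 1250.7843.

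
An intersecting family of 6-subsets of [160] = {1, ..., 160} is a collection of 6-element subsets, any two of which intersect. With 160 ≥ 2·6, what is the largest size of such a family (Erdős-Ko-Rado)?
max |F| = C(159, 5) = 794747031

The Erdős-Ko-Rado theorem states: for n ≥ 2k, an intersecting family of k-subsets of an n-element set has size at most C(n − 1, k − 1), with equality for 'star' families {A ⊆ [n] : |A| = k, i ∈ A} (fix an element i). For n = 160, k = 6: C(159, 5) = 794747031.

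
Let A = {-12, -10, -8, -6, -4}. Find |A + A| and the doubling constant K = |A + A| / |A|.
K = |A + A| / |A| = 9/5

Enumerate A + A = {a + b : a, b ∈ A}. With |A| = 5, there are |A|^2 = 25 ordered sum pairs; collecting distinct values, A + A = {-24, -22, -20, -18, -16, -14, -12, -10, -8}, so |A + A| = 9. Thus K = 9/5. Here |A + A| = 2|A| − 1 = 9, the minimum possible — so K = 9/5 is minimal, which holds iff A is an arithmetic progression.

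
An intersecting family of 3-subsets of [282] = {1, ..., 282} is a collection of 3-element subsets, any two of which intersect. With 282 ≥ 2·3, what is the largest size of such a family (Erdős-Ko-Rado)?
max |F| = C(281, 2) = 39340

The Erdős-Ko-Rado theorem states: for n ≥ 2k, an intersecting family of k-subsets of an n-element set has size at most C(n − 1, k − 1), with equality for 'star' families {A ⊆ [n] : |A| = k, i ∈ A} (fix an element i). For n = 282, k = 3: C(281, 2) = 39340.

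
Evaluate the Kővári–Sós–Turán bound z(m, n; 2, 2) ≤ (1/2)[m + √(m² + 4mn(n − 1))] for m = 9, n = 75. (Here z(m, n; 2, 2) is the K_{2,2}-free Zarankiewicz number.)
z(9, 75; 2, 2) ≤ (1/2)[9 + √(9² + 4·9·75·74)] = (1/2)[9 + √199881] = 228.0403

Kővári–Sós–Turán: let r_1, ..., r_9 be the row sums and z = Σ r_i the total number of 1s. Each pair of columns can share at most one row with both entries 1 (else a 2×2 all-ones block appears), so Σ_i C(r_i, 2) ≤ C(75, 2) = 2775. By convexity Σ_i C(r_i, 2) ≥ 9·C(z/9, 2) = z(z − 9)/(2·9), giving z² − 9z − 9·75·74 ≤ 0 and hence z ≤ (1/2)[9 + √(81 + 4·49950)] = (1/2)[9 + √199881] ≈ (1/2)(9 + 447.0805) = 228.0403.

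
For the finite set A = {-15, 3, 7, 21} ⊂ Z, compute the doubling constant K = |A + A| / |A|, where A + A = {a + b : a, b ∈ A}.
K = |A + A| / |A| = 9/4

Enumerate A + A = {a + b : a, b ∈ A}. With |A| = 4, there are |A|^2 = 16 ordered sum pairs; collecting distinct values, A + A = {-30, -12, -8, 6, 10, 14, 24, 28, 42}, so |A + A| = 9. Thus K = 9/4. For comparison, the minimum possible |A + A| over all 4-element sets is 2·4 − 1 = 7 (so min K = 7/4), attained only by arithmetic progressions.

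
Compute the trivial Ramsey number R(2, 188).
R(2, 188) = 188

R(2, k) = k for all k ≥ 2: in a 2-colouring of K_k, either some edge is red (a red K_2) or all edges are blue (a blue K_k). And K_{187} coloured all-blue has no blue K_188, so R(2, 188) > 187. Hence R(2, 188) = 188.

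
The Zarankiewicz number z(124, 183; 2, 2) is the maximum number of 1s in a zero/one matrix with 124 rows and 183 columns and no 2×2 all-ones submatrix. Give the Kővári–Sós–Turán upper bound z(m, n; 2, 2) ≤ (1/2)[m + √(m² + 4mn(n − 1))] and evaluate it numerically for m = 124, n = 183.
z(124, 183; 2, 2) ≤ (1/2)[124 + √(124² + 4·124·183·182)] = (1/2)[124 + √16535152] = 2095.1719

Kővári–Sós–Turán: let r_1, ..., r_124 be the row sums and z = Σ r_i the total number of 1s. Each pair of columns can share at most one row with both entries 1 (else a 2×2 all-ones block appears), so Σ_i C(r_i, 2) ≤ C(183, 2) = 16653. By convexity Σ_i C(r_i, 2) ≥ 124·C(z/124, 2) = z(z − 124)/(2·124), giving z² − 124z − 124·183·182 ≤ 0 and hence z ≤ (1/2)[124 + √(15376 + 4·4129944)] = (1/2)[124 + √16535152] ≈ (1/2)(124 + 4066.3438) = 2095.1719.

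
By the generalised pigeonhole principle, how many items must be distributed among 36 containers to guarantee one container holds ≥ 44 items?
n = (44 − 1)·36 + 1 = 1549

By the generalised pigeonhole principle, to guarantee some box contains ≥ r objects we need more than (r − 1) · k objects total. Threshold: n = (r − 1) · k + 1. With r = 44 and k = 36: n = 43 · 36 + 1 = 1548 + 1 = 1549. For n = 1548 = 43 · 36, we can put exactly 43 objects in every box, avoiding 44 in any single one — so 1549 is tight.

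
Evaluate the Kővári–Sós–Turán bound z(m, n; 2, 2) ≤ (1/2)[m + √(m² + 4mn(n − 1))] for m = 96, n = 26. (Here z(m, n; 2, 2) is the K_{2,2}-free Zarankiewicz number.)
z(96, 26; 2, 2) ≤ (1/2)[96 + √(96² + 4·96·26·25)] = (1/2)[96 + √258816] = 302.3698

Kővári–Sós–Turán: let r_1, ..., r_96 be the row sums and z = Σ r_i the total number of 1s. Each pair of columns can share at most one row with both entries 1 (else a 2×2 all-ones block appears), so Σ_i C(r_i, 2) ≤ C(26, 2) = 325. By convexity Σ_i C(r_i, 2) ≥ 96·C(z/96, 2) = z(z − 96)/(2·96), giving z² − 96z − 96·26·25 ≤ 0 and hence z ≤ (1/2)[96 + √(9216 + 4·62400)] = (1/2)[96 + √258816] ≈ (1/2)(96 + 508.7396) = 302.3698.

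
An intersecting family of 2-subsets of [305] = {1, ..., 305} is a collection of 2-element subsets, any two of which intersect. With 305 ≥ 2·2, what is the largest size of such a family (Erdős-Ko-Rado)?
max |F| = C(304, 1) = 304

Erdős-Ko-Rado (1961): when n ≥ 2k, max |F| = C(n−1, k−1). The bound is attained by the star {A : i ∈ A} for any fixed i ∈ [n]. Here C(305−1, 2−1) = C(304, 1) = 304.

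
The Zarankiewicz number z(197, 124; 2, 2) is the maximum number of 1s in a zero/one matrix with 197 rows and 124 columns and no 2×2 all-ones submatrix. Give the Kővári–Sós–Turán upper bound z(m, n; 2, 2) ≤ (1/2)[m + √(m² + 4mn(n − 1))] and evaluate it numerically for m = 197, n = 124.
z(197, 124; 2, 2) ≤ (1/2)[197 + √(197² + 4·197·124·123)] = (1/2)[197 + √12057385] = 1834.6873

Kővári–Sós–Turán: let r_1, ..., r_197 be the row sums and z = Σ r_i the total number of 1s. Each pair of columns can share at most one row with both entries 1 (else a 2×2 all-ones block appears), so Σ_i C(r_i, 2) ≤ C(124, 2) = 7626. By convexity Σ_i C(r_i, 2) ≥ 197·C(z/197, 2) = z(z − 197)/(2·197), giving z² − 197z − 197·124·123 ≤ 0 and hence z ≤ (1/2)[197 + √(38809 + 4·3004644)] = (1/2)[197 + √12057385] ≈ (1/2)(197 + 3472.3745) = 1834.6873.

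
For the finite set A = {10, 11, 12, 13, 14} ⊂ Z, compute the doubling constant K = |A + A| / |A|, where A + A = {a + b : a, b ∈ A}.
K = |A + A| / |A| = 9/5

Enumerate A + A = {a + b : a, b ∈ A}. With |A| = 5, there are |A|^2 = 25 ordered sum pairs; collecting distinct values, A + A = {20, 21, 22, 23, 24, 25, 26, 27, 28}, so |A + A| = 9. Thus K = 9/5. Here |A + A| = 2|A| − 1 = 9, the minimum possible — so K = 9/5 is minimal, which holds iff A is an arithmetic progression.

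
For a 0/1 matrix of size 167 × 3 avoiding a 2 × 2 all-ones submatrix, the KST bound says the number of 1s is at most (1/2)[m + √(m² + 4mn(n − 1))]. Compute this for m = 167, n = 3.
z(167, 3; 2, 2) ≤ (1/2)[167 + √(167² + 4·167·3·2)] = (1/2)[167 + √31897] = 172.7987

Kővári–Sós–Turán: let r_1, ..., r_167 be the row sums and z = Σ r_i the total number of 1s. Each pair of columns can share at most one row with both entries 1 (else a 2×2 all-ones block appears), so Σ_i C(r_i, 2) ≤ C(3, 2) = 3. By convexity Σ_i C(r_i, 2) ≥ 167·C(z/167, 2) = z(z − 167)/(2·167), giving z² − 167z − 167·3·2 ≤ 0 and hence z ≤ (1/2)[167 + √(27889 + 4·1002)] = (1/2)[167 + √31897] ≈ (1/2)(167 + 178.5973) = 172.7987.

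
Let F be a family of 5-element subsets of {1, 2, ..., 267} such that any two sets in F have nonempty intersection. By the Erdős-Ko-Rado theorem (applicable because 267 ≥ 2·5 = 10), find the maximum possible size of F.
max |F| = C(266, 4) = 203927570

The Erdős-Ko-Rado theorem states: for n ≥ 2k, an intersecting family of k-subsets of an n-element set has size at most C(n − 1, k − 1), with equality for 'star' families {A ⊆ [n] : |A| = k, i ∈ A} (fix an element i). For n = 267, k = 5: C(266, 4) = 203927570.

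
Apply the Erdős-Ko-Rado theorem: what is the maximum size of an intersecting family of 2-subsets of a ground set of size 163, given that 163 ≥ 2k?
max |F| = C(162, 1) = 162

The Erdős-Ko-Rado theorem states: for n ≥ 2k, an intersecting family of k-subsets of an n-element set has size at most C(n − 1, k − 1), with equality for 'star' families {A ⊆ [n] : |A| = k, i ∈ A} (fix an element i). For n = 163, k = 2: C(162, 1) = 162.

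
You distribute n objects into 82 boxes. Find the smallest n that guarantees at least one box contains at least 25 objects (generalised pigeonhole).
n = (25 − 1)·82 + 1 = 1969

By the generalised pigeonhole principle, to guarantee some box contains ≥ r objects we need more than (r − 1) · k objects total. Threshold: n = (r − 1) · k + 1. With r = 25 and k = 82: n = 24 · 82 + 1 = 1968 + 1 = 1969. For n = 1968 = 24 · 82, we can put exactly 24 objects in every box, avoiding 25 in any single one — so 1969 is tight.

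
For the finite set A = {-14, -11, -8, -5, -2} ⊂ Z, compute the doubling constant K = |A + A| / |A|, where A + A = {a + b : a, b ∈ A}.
K = |A + A| / |A| = 9/5

Enumerate A + A = {a + b : a, b ∈ A}. With |A| = 5, there are |A|^2 = 25 ordered sum pairs; collecting distinct values, A + A = {-28, -25, -22, -19, -16, -13, -10, -7, -4}, so |A + A| = 9. Thus K = 9/5. Here |A + A| = 2|A| − 1 = 9, the minimum possible — so K = 9/5 is minimal, which holds iff A is an arithmetic progression.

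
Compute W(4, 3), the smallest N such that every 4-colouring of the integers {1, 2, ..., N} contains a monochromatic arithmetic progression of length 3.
W(4, 3) = 76

This is a classical value, W(4, 3) = 76, established by combining an explicit 4-colouring of {1, ..., 75} with no monochromatic 3-AP (giving the lower bound W(4, 3) > 75) and a finite case analysis / exhaustive computer search showing every 4-colouring of {1, ..., 76} has such an AP.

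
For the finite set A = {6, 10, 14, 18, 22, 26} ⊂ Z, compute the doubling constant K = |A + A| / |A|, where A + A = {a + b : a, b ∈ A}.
K = |A + A| / |A| = 11/6

Enumerate A + A = {a + b : a, b ∈ A}. With |A| = 6, there are |A|^2 = 36 ordered sum pairs; collecting distinct values, A + A = {12, 16, 20, 24, 28, 32, 36, 40, 44, 48, 52}, so |A + A| = 11. Thus K = 11/6. Here |A + A| = 2|A| − 1 = 11, the minimum possible — so K = 11/6 is minimal, which holds iff A is an arithmetic progression.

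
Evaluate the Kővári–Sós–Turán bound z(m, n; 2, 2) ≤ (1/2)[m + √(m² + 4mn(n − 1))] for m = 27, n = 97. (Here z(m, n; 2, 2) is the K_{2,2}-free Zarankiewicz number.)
z(27, 97; 2, 2) ≤ (1/2)[27 + √(27² + 4·27·97·96)] = (1/2)[27 + √1006425] = 515.1037

Kővári–Sós–Turán: let r_1, ..., r_27 be the row sums and z = Σ r_i the total number of 1s. Each pair of columns can share at most one row with both entries 1 (else a 2×2 all-ones block appears), so Σ_i C(r_i, 2) ≤ C(97, 2) = 4656. By convexity Σ_i C(r_i, 2) ≥ 27·C(z/27, 2) = z(z − 27)/(2·27), giving z² − 27z − 27·97·96 ≤ 0 and hence z ≤ (1/2)[27 + √(729 + 4·251424)] = (1/2)[27 + √1006425] ≈ (1/2)(27 + 1003.2074) = 515.1037.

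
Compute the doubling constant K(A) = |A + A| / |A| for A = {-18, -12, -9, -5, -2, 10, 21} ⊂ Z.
K = |A + A| / |A| = 27/7

Enumerate A + A = {a + b : a, b ∈ A}. With |A| = 7, there are |A|^2 = 49 ordered sum pairs; collecting distinct values, A + A = {-36, -30, -27, -24, -23, -21, -20, -18, -17, -14, -11, -10, -8, -7, -4, -2, 1, 3, 5, 8, 9, 12, 16, 19, 20, 31, 42}, so |A + A| = 27. Thus K = 27/7. For comparison, the minimum possible |A + A| over all 7-element sets is 2·7 − 1 = 13 (so min K = 13/7), attained only by arithmetic progressions.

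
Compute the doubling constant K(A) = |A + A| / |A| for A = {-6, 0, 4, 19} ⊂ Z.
K = |A + A| / |A| = 10/4 = 5/2

Enumerate A + A = {a + b : a, b ∈ A}. With |A| = 4, there are |A|^2 = 16 ordered sum pairs; collecting distinct values, A + A = {-12, -6, -2, 0, 4, 8, 13, 19, 23, 38}, so |A + A| = 10. Thus K = 10/4 = 5/2. For comparison, the minimum possible |A + A| over all 4-element sets is 2·4 − 1 = 7 (so min K = 7/4), attained only by arithmetic progressions.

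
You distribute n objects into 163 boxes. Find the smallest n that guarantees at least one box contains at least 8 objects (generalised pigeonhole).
n = (8 − 1)·163 + 1 = 1142

By the generalised pigeonhole principle, to guarantee some box contains ≥ r objects we need more than (r − 1) · k objects total. Threshold: n = (r − 1) · k + 1. With r = 8 and k = 163: n = 7 · 163 + 1 = 1141 + 1 = 1142. For n = 1141 = 7 · 163, we can put exactly 7 objects in every box, avoiding 8 in any single one — so 1142 is tight.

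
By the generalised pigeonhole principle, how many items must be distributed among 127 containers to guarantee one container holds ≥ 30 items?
n = (30 − 1)·127 + 1 = 3684

By the generalised pigeonhole principle, to guarantee some box contains ≥ r objects we need more than (r − 1) · k objects total. Threshold: n = (r − 1) · k + 1. With r = 30 and k = 127: n = 29 · 127 + 1 = 3683 + 1 = 3684. For n = 3683 = 29 · 127, we can put exactly 29 objects in every box, avoiding 30 in any single one — so 3684 is tight.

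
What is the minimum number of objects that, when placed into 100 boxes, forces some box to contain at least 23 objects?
n = (23 − 1)·100 + 1 = 2201

By the generalised pigeonhole principle, to guarantee some box contains ≥ r objects we need more than (r − 1) · k objects total. Threshold: n = (r − 1) · k + 1. With r = 23 and k = 100: n = 22 · 100 + 1 = 2200 + 1 = 2201. For n = 2200 = 22 · 100, we can put exactly 22 objects in every box, avoiding 23 in any single one — so 2201 is tight.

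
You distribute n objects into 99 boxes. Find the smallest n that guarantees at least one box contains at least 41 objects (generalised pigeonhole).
n = (41 − 1)·99 + 1 = 3961

By the generalised pigeonhole principle, to guarantee some box contains ≥ r objects we need more than (r − 1) · k objects total. Threshold: n = (r − 1) · k + 1. With r = 41 and k = 99: n = 40 · 99 + 1 = 3960 + 1 = 3961. For n = 3960 = 40 · 99, we can put exactly 40 objects in every box, avoiding 41 in any single one — so 3961 is tight.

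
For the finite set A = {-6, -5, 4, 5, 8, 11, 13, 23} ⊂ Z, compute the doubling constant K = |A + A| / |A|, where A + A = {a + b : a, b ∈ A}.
K = |A + A| / |A| = 31/8

Enumerate A + A = {a + b : a, b ∈ A}. With |A| = 8, there are |A|^2 = 64 ordered sum pairs; collecting distinct values, A + A = {-12, -11, -10, -2, -1, 0, 2, 3, 5, 6, 7, 8, 9, 10, 12, 13, 15, 16, 17, 18, 19, 21, 22, 24, 26, 27, 28, 31, 34, 36, 46}, so |A + A| = 31. Thus K = 31/8. For comparison, the minimum possible |A + A| over all 8-element sets is 2·8 − 1 = 15 (so min K = 15/8), attained only by arithmetic progressions.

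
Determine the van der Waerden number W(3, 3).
W(3, 3) = 27

W(3, 3) = 27. The lower bound W(3, 3) > 26 comes from an explicit good 3-colouring of [1, 26]; the upper bound W(3, 3) ≤ 27 was verified by exhaustive search over 3-colourings of [1, 27].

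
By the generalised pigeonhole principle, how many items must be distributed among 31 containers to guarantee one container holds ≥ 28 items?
n = (28 − 1)·31 + 1 = 838

By the generalised pigeonhole principle, to guarantee some box contains ≥ r objects we need more than (r − 1) · k objects total. Threshold: n = (r − 1) · k + 1. With r = 28 and k = 31: n = 27 · 31 + 1 = 837 + 1 = 838. For n = 837 = 27 · 31, we can put exactly 27 objects in every box, avoiding 28 in any single one — so 838 is tight.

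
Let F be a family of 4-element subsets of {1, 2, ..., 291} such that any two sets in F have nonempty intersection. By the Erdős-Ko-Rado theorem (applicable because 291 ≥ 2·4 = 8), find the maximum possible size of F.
max |F| = C(290, 3) = 4022880

The Erdős-Ko-Rado theorem states: for n ≥ 2k, an intersecting family of k-subsets of an n-element set has size at most C(n − 1, k − 1), with equality for 'star' families {A ⊆ [n] : |A| = k, i ∈ A} (fix an element i). For n = 291, k = 4: C(290, 3) = 4022880.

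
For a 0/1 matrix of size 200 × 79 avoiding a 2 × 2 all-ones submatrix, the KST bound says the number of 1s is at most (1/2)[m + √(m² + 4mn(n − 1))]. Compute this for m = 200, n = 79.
z(200, 79; 2, 2) ≤ (1/2)[200 + √(200² + 4·200·79·78)] = (1/2)[200 + √4969600] = 1214.63

Kővári–Sós–Turán: let r_1, ..., r_200 be the row sums and z = Σ r_i the total number of 1s. Each pair of columns can share at most one row with both entries 1 (else a 2×2 all-ones block appears), so Σ_i C(r_i, 2) ≤ C(79, 2) = 3081. By convexity Σ_i C(r_i, 2) ≥ 200·C(z/200, 2) = z(z − 200)/(2·200), giving z² − 200z − 200·79·78 ≤ 0 and hence z ≤ (1/2)[200 + √(40000 + 4·1232400)] = (1/2)[200 + √4969600] ≈ (1/2)(200 + 2229.26) = 1214.63.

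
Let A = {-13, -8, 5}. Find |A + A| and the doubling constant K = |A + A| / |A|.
K = |A + A| / |A| = 6/3 = 2

Enumerate A + A = {a + b : a, b ∈ A}. With |A| = 3, there are |A|^2 = 9 ordered sum pairs; collecting distinct values, A + A = {-26, -21, -16, -8, -3, 10}, so |A + A| = 6. Thus K = 6/3 = 2. For comparison, the minimum possible |A + A| over all 3-element sets is 2·3 − 1 = 5 (so min K = 5/3), attained only by arithmetic progressions.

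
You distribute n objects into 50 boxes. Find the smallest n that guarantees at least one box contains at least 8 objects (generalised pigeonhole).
n = (8 − 1)·50 + 1 = 351

By the generalised pigeonhole principle, to guarantee some box contains ≥ r objects we need more than (r − 1) · k objects total. Threshold: n = (r − 1) · k + 1. With r = 8 and k = 50: n = 7 · 50 + 1 = 350 + 1 = 351. For n = 350 = 7 · 50, we can put exactly 7 objects in every box, avoiding 8 in any single one — so 351 is tight.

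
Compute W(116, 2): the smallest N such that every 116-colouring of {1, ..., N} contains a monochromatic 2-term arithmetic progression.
W(116, 2) = 116 + 1 = 117

A 2-term AP is any pair of integers, so a monochromatic 2-AP exists iff some colour is used at least twice. With 116 colours, the colouring i ↦ i on {1, ..., 116} uses each colour once, avoiding any monochromatic pair, so W(116, 2) > 116. For {1, ..., 117}, pigeonhole forces two integers of the same colour, which form a monochromatic 2-AP. Hence W(116, 2) = 117.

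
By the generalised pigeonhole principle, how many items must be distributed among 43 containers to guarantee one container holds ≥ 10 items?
n = (10 − 1)·43 + 1 = 388

By the generalised pigeonhole principle, to guarantee some box contains ≥ r objects we need more than (r − 1) · k objects total. Threshold: n = (r − 1) · k + 1. With r = 10 and k = 43: n = 9 · 43 + 1 = 387 + 1 = 388. For n = 387 = 9 · 43, we can put exactly 9 objects in every box, avoiding 10 in any single one — so 388 is tight.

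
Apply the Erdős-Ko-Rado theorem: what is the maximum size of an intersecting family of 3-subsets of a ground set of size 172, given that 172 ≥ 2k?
max |F| = C(171, 2) = 14535

Erdős-Ko-Rado (1961): when n ≥ 2k, max |F| = C(n−1, k−1). The bound is attained by the star {A : i ∈ A} for any fixed i ∈ [n]. Here C(172−1, 3−1) = C(171, 2) = 14535.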